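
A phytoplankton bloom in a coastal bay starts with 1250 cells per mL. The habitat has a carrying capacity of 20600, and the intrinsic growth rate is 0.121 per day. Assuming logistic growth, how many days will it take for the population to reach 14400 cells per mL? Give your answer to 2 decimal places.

29.61 days

A = (K − N₀)/N₀ = (20600 − 1250)/1250 = 15.48.
Solve 20600/(1 + 15.48·e^(−0.121t)) = 14400: 1 + 15.48·e^(−0.121t) = 1.4306, so e^(−0.121t) = 0.0278137.
−0.121·t = ln(0.0278137) = -3.5822, so t = 3.5822/0.121 = 29.605.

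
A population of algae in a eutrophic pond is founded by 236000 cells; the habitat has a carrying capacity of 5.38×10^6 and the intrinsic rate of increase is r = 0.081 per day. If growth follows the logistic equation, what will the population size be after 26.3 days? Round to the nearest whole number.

A = (K − N₀)/N₀ = (5.38×10^6 − 236000)/236000 = 21.797.
N(t) = K/(1 + A·e^(−rt)) = 5.38×10^6/(1 + 21.797×e^(−0.081×26.3)).
e^(−2.13) = 0.1188; denominator = 1 + 21.797×0.1188 = 3.5895.
N = 5.38×10^6/3.5895 = 1.498827×10^6.

1498827 cells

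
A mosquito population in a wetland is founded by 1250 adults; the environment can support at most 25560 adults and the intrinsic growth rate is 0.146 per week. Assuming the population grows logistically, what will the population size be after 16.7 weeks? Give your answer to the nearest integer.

9473 adults

A = (K − N₀)/N₀ = (25560 − 1250)/1250 = 19.448.
N(t) = K/(1 + A·e^(−rt)) = 25560/(1 + 19.448×e^(−0.146×16.7)).
e^(−2.438) = 0.087318; denominator = 1 + 19.448×0.087318 = 2.6982.
N = 25560/2.6982 = 9473.13.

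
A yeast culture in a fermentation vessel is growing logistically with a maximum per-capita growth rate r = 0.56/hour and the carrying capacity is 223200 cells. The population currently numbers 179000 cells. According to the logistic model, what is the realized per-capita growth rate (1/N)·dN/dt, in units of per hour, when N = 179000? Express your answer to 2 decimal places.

0.11 per hour

(1/N)·dN/dt = r(1 − N/K) = 0.56 × (1 − 179000/223200).
= 0.56 × 0.19803 = 0.1109.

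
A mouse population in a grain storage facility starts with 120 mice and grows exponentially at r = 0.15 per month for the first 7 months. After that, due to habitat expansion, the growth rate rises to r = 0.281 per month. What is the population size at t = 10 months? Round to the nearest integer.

797 mice

Phase 1: N(7) = 120·e^(0.15×7) = 120·e^1.05 = 342.918.
Phase 2 runs for 10 − 7 = 3 months at r = 0.281.
N(10) = 342.918·e^(0.281×3) = 342.918·e^0.843 = 796.711.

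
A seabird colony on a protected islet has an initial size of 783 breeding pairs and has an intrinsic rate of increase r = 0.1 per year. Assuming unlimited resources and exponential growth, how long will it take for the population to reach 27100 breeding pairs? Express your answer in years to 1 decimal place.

Set N₀·e^(rt) = 27100: e^(0.1·t) = 27100/783 = 34.61.
0.1·t = ln(34.61) = 3.5442, so t = 3.5442/0.1 = 35.442.

35.4 years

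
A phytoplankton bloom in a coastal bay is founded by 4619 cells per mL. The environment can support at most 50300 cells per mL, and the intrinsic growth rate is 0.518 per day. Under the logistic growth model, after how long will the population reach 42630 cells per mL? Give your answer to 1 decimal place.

A = (K − N₀)/N₀ = (50300 − 4619)/4619 = 9.8898.
Solve 50300/(1 + 9.8898·e^(−0.518t)) = 42630: 1 + 9.8898·e^(−0.518t) = 1.1799, so e^(−0.518t) = 0.0181925.
−0.518·t = ln(0.0181925) = -4.0067, so t = 4.0067/0.518 = 7.735.

7.7 days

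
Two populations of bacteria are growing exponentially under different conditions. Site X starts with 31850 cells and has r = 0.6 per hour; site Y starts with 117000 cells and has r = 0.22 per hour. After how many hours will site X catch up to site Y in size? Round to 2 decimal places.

Set 31850·e^(0.6t) = 117000·e^(0.22t).
e^((0.6 − 0.22)t) = 117000/31850 → e^(0.38·t) = 3.6735.
0.38·t = ln(3.6735) = 1.3011, so t = 1.3011/0.38 = 3.424.

3.42 hours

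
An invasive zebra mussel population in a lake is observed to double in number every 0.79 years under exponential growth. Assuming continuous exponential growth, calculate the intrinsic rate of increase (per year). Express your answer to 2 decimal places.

r = ln(2)/t_d = 0.6931/0.79 = 0.8774.

0.88 per year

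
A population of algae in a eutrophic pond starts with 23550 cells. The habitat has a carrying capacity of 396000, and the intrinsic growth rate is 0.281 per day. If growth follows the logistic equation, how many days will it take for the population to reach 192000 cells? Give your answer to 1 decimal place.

9.6 days

A = (K − N₀)/N₀ = (396000 − 23550)/23550 = 15.815.
Solve 396000/(1 + 15.815·e^(−0.281t)) = 192000: 1 + 15.815·e^(−0.281t) = 2.0625, so e^(−0.281t) = 0.0671818.
−0.281·t = ln(0.0671818) = -2.7004, so t = 2.7004/0.281 = 9.6098.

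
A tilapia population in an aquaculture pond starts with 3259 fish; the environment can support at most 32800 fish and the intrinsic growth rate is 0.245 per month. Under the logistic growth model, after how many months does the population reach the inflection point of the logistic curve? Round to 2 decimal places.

Logistic growth is fastest at N = K/2 = 16400.
A = (K − N₀)/N₀ = 9.0644. Set K/(1 + A·e^(−rt)) = K/2 → A·e^(−rt) = 1.
e^(−0.245t) = 1/9.0644 = 0.110321, so t = ln(9.0644)/0.245 = 2.2044/0.245 = 8.9974.

9.00 months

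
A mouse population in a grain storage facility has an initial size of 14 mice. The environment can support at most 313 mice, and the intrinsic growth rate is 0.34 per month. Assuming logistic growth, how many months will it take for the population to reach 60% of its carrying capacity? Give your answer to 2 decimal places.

10.20 months

A = (K − N₀)/N₀ = (313 − 14)/14 = 21.357.
Solve 313/(1 + 21.357·e^(−0.34t)) = 187.8: 1 + 21.357·e^(−0.34t) = 1.6667, so e^(−0.34t) = 0.0312152.
−0.34·t = ln(0.0312152) = -3.4669, so t = 3.4669/0.34 = 10.197.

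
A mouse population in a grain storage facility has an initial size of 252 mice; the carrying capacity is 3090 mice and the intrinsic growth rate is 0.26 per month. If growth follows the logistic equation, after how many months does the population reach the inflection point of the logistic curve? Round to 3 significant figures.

Logistic growth is fastest at N = K/2 = 1545.
A = (K − N₀)/N₀ = 11.262. Set K/(1 + A·e^(−rt)) = K/2 → A·e^(−rt) = 1.
e^(−0.26t) = 1/11.262 = 0.0887949, so t = ln(11.262)/0.26 = 2.4214/0.26 = 9.3132.

9.31 months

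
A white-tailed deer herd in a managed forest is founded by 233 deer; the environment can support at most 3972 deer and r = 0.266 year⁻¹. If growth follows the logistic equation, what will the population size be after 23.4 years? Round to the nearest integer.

A = (K − N₀)/N₀ = (3972 − 233)/233 = 16.047.
N(t) = K/(1 + A·e^(−rt)) = 3972/(1 + 16.047×e^(−0.266×23.4)).
e^(−6.224) = 0.0019805; denominator = 1 + 16.047×0.0019805 = 1.0318.
N = 3972/1.0318 = 3849.65.

3850 deer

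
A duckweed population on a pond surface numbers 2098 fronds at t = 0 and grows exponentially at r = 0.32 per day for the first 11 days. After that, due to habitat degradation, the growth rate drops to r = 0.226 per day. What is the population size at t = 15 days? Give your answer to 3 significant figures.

Phase 1: N(11) = 2098·e^(0.32×11) = 2098·e^3.52 = 70879.7.
Phase 2 runs for 15 − 11 = 4 days at r = 0.226.
N(15) = 70879.7·e^(0.226×4) = 70879.7·e^0.904 = 175035.

175000 fronds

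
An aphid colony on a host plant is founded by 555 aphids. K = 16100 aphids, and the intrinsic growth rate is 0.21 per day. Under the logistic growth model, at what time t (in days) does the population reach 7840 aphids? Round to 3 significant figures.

15.6 days

A = (K − N₀)/N₀ = (16100 − 555)/555 = 28.009.
Solve 16100/(1 + 28.009·e^(−0.21t)) = 7840: 1 + 28.009·e^(−0.21t) = 2.0536, so e^(−0.21t) = 0.0376154.
−0.21·t = ln(0.0376154) = -3.2803, so t = 3.2803/0.21 = 15.621.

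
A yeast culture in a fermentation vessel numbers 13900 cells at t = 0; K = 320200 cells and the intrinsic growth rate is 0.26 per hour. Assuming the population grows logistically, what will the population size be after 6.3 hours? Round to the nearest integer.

A = (K − N₀)/N₀ = (320200 − 13900)/13900 = 22.036.
N(t) = K/(1 + A·e^(−rt)) = 320200/(1 + 22.036×e^(−0.26×6.3)).
e^(−1.638) = 0.19437; denominator = 1 + 22.036×0.19437 = 5.2831.
N = 320200/5.2831 = 60608.4.

60608 cells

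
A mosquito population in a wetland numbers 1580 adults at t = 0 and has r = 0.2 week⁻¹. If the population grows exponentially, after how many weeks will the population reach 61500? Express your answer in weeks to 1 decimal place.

18.3 weeks

Set N₀·e^(rt) = 61500: e^(0.2·t) = 61500/1580 = 38.924.
0.2·t = ln(38.924) = 3.6616, so t = 3.6616/0.2 = 18.308.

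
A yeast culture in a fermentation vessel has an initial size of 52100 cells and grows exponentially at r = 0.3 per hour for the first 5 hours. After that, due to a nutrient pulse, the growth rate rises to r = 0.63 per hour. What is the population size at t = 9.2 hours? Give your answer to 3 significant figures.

3290000 cells

Phase 1: N(5) = 52100·e^(0.3×5) = 52100·e^1.5 = 233496.
Phase 2 runs for 9.2 − 5 = 4.2 hours at r = 0.63.
N(9.2) = 233496·e^(0.63×4.2) = 233496·e^2.646 = 3.291718×10^6.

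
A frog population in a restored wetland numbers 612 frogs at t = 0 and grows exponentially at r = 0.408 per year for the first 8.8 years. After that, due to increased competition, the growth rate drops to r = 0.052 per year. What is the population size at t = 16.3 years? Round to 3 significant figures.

Phase 1: N(8.8) = 612·e^(0.408×8.8) = 612·e^3.59 = 22184.1.
Phase 2 runs for 16.3 − 8.8 = 7.5 years at r = 0.052.
N(16.3) = 22184.1·e^(0.052×7.5) = 22184.1·e^0.39 = 32765.5.

32800 frogs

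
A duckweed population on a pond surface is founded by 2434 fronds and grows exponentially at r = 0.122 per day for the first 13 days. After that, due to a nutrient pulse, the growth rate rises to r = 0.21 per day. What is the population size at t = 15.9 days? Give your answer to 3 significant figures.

Phase 1: N(13) = 2434·e^(0.122×13) = 2434·e^1.586 = 11888.1.
Phase 2 runs for 15.9 − 13 = 2.9 days at r = 0.21.
N(15.9) = 11888.1·e^(0.21×2.9) = 11888.1·e^0.609 = 21857.3.

21900 fronds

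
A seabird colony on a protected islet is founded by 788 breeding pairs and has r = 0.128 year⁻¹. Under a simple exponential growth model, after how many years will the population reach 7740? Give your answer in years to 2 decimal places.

17.85 years

Set N₀·e^(rt) = 7740: e^(0.128·t) = 7740/788 = 9.8223.
0.128·t = ln(9.8223) = 2.2847, so t = 2.2847/0.128 = 17.849.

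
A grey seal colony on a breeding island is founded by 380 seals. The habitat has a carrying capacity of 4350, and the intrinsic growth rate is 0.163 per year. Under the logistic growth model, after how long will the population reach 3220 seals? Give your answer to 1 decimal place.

A = (K − N₀)/N₀ = (4350 − 380)/380 = 10.447.
Solve 4350/(1 + 10.447·e^(−0.163t)) = 3220: 1 + 10.447·e^(−0.163t) = 1.3509, so e^(−0.163t) = 0.0335904.
−0.163·t = ln(0.0335904) = -3.3935, so t = 3.3935/0.163 = 20.819.

20.8 years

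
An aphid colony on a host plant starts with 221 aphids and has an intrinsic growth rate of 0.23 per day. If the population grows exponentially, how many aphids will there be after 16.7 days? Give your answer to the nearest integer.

10292 aphids

N(t) = N₀·e^(rt) = 221 × e^(0.23×16.7) = 221 × e^3.841.
e^3.841 ≈ 46.572, so N ≈ 221 × 46.572 = 10292.4.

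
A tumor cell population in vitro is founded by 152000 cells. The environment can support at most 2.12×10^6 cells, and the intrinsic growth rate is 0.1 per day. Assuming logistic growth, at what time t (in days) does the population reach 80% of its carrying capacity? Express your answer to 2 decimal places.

39.47 days

A = (K − N₀)/N₀ = (2.12×10^6 − 152000)/152000 = 12.947.
Solve 2.12×10^6/(1 + 12.947·e^(−0.1t)) = 1.696×10^6: 1 + 12.947·e^(−0.1t) = 1.25, so e^(−0.1t) = 0.0193089.
−0.1·t = ln(0.0193089) = -3.9472, so t = 3.9472/0.1 = 39.472.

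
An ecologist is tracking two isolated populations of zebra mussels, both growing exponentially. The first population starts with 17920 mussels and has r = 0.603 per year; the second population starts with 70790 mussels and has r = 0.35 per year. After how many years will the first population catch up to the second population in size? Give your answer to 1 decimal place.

5.4 years

Set 17920·e^(0.603t) = 70790·e^(0.35t).
e^((0.603 − 0.35)t) = 70790/17920 → e^(0.253·t) = 3.9503.
0.253·t = ln(3.9503) = 1.3738, so t = 1.3738/0.253 = 5.43.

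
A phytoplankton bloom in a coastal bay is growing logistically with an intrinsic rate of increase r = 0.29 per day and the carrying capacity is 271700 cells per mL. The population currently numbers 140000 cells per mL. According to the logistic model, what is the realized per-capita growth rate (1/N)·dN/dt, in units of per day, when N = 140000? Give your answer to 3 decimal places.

0.141 per day

(1/N)·dN/dt = r(1 − N/K) = 0.29 × (1 − 140000/271700).
= 0.29 × 0.48473 = 0.14057.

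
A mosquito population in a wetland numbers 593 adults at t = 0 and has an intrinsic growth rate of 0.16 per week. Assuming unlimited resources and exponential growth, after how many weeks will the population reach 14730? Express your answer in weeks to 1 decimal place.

Set N₀·e^(rt) = 14730: e^(0.16·t) = 14730/593 = 24.84.
0.16·t = ln(24.84) = 3.2124, so t = 3.2124/0.16 = 20.078.

20.1 weeks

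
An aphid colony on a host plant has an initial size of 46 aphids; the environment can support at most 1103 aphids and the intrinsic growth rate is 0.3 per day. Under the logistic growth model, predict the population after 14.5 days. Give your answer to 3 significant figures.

A = (K − N₀)/N₀ = (1103 − 46)/46 = 22.978.
N(t) = K/(1 + A·e^(−rt)) = 1103/(1 + 22.978×e^(−0.3×14.5)).
e^(−4.35) = 0.012907; denominator = 1 + 22.978×0.012907 = 1.2966.
N = 1103/1.2966 = 850.702.

851 aphids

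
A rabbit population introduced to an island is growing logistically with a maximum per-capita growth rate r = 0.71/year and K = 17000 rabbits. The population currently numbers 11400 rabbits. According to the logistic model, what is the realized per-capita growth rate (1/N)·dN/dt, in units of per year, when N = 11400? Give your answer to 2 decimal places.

(1/N)·dN/dt = r(1 − N/K) = 0.71 × (1 − 11400/17000).
= 0.71 × 0.32941 = 0.23388.

0.23 per year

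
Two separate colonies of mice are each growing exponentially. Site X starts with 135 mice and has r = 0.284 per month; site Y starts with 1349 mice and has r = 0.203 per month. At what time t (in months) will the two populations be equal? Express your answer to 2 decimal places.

28.42 months

Set 135·e^(0.284t) = 1349·e^(0.203t).
e^((0.284 − 0.203)t) = 1349/135 → e^(0.081·t) = 9.9926.
0.081·t = ln(9.9926) = 2.3018, so t = 2.3018/0.081 = 28.418.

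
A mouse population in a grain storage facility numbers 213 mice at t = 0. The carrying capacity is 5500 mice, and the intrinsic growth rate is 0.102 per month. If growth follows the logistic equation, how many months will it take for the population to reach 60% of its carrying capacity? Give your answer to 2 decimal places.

35.46 months

A = (K − N₀)/N₀ = (5500 − 213)/213 = 24.822.
Solve 5500/(1 + 24.822·e^(−0.102t)) = 3300: 1 + 24.822·e^(−0.102t) = 1.6667, so e^(−0.102t) = 0.0268583.
−0.102·t = ln(0.0268583) = -3.6172, so t = 3.6172/0.102 = 35.463.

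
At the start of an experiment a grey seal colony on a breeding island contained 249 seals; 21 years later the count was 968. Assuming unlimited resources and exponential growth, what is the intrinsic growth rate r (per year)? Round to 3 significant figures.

0.0647 per year

From N(t) = N₀·e^(rt): e^(r·21) = 968/249 = 3.8876.
r·21 = ln(3.8876) = 1.3578, so r = 1.3578/21 = 0.064656.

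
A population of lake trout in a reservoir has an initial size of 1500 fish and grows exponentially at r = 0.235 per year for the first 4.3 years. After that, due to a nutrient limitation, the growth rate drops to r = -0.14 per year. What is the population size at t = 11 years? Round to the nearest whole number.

Phase 1: N(4.3) = 1500·e^(0.235×4.3) = 1500·e^1.01 = 4120.46.
Phase 2 runs for 11 − 4.3 = 6.7 years at r = -0.14.
N(11) = 4120.46·e^(-0.14×6.7) = 4120.46·e^-0.938 = 1612.79.

1613 fish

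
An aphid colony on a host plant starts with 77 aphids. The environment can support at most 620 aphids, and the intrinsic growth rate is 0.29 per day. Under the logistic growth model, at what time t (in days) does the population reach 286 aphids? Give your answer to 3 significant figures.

A = (K − N₀)/N₀ = (620 − 77)/77 = 7.0519.
Solve 620/(1 + 7.0519·e^(−0.29t)) = 286: 1 + 7.0519·e^(−0.29t) = 2.1678, so e^(−0.29t) = 0.165604.
−0.29·t = ln(0.165604) = -1.7982, so t = 1.7982/0.29 = 6.2005.

6.20 days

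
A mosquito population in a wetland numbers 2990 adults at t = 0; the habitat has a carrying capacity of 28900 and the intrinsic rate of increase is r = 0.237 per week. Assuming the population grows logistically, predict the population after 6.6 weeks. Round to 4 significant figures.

A = (K − N₀)/N₀ = (28900 − 2990)/2990 = 8.6656.
N(t) = K/(1 + A·e^(−rt)) = 28900/(1 + 8.6656×e^(−0.237×6.6)).
e^(−1.564) = 0.20926; denominator = 1 + 8.6656×0.20926 = 2.8133.
N = 28900/2.8133 = 10272.6.

10270 adults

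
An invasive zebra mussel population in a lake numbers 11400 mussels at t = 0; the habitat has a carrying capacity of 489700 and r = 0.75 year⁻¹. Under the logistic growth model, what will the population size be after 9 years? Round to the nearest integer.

A = (K − N₀)/N₀ = (489700 − 11400)/11400 = 41.956.
N(t) = K/(1 + A·e^(−rt)) = 489700/(1 + 41.956×e^(−0.75×9)).
e^(−6.75) = 0.0011709; denominator = 1 + 41.956×0.0011709 = 1.0491.
N = 489700/1.0491 = 466770.

466770 mussels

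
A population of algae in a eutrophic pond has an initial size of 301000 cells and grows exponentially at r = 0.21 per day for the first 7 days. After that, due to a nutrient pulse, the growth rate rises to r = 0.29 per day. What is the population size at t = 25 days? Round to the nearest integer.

Phase 1: N(7) = 301000·e^(0.21×7) = 301000·e^1.47 = 1.30912×10^6.
Phase 2 runs for 25 − 7 = 18 days at r = 0.29.
N(25) = 1.30912×10^6·e^(0.29×18) = 1.30912×10^6·e^5.22 = 2.42101×10^8.

242100998 cells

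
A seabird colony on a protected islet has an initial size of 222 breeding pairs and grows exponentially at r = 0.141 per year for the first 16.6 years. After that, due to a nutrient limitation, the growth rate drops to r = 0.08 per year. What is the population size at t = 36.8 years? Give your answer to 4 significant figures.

Phase 1: N(16.6) = 222·e^(0.141×16.6) = 222·e^2.341 = 2306.02.
Phase 2 runs for 36.8 − 16.6 = 20.2 years at r = 0.08.
N(36.8) = 2306.02·e^(0.08×20.2) = 2306.02·e^1.616 = 11606.

11610 breeding pairs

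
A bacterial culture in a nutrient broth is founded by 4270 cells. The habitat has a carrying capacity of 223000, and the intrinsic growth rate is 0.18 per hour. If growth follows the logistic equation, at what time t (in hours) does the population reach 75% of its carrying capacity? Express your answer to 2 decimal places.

27.97 hours

A = (K − N₀)/N₀ = (223000 − 4270)/4270 = 51.225.
Solve 223000/(1 + 51.225·e^(−0.18t)) = 167250: 1 + 51.225·e^(−0.18t) = 1.3333, so e^(−0.18t) = 0.00650726.
−0.18·t = ln(0.00650726) = -5.0348, so t = 5.0348/0.18 = 27.971.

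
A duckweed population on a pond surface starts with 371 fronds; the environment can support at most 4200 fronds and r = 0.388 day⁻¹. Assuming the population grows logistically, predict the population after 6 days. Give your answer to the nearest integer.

2094 fronds

A = (K − N₀)/N₀ = (4200 − 371)/371 = 10.321.
N(t) = K/(1 + A·e^(−rt)) = 4200/(1 + 10.321×e^(−0.388×6)).
e^(−2.328) = 0.097491; denominator = 1 + 10.321×0.097491 = 2.0062.
N = 4200/2.0062 = 2093.54.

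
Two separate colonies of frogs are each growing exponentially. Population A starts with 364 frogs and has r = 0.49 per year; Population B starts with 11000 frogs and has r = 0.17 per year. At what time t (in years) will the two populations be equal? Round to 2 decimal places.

10.65 years

Set 364·e^(0.49t) = 11000·e^(0.17t).
e^((0.49 − 0.17)t) = 11000/364 → e^(0.32·t) = 30.22.
0.32·t = ln(30.22) = 3.4085, so t = 3.4085/0.32 = 10.652.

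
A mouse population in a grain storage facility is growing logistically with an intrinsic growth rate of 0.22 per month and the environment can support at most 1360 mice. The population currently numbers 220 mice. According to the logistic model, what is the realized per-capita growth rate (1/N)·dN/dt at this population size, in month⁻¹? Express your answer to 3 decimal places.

(1/N)·dN/dt = r(1 − N/K) = 0.22 × (1 − 220/1360).
= 0.22 × 0.83824 = 0.18441.

0.184 per month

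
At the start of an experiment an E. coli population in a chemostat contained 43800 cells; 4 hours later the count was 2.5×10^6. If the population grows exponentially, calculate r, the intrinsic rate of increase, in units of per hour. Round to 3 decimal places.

1.011 per hour

From N(t) = N₀·e^(rt): e^(r·4) = 2.5×10^6/43800 = 57.078.
r·4 = ln(57.078) = 4.0444, so r = 4.0444/4 = 1.0111.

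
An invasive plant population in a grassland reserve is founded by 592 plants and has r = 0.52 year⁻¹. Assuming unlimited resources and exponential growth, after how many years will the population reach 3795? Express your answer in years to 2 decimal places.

3.57 years

Set N₀·e^(rt) = 3795: e^(0.52·t) = 3795/592 = 6.4105.
0.52·t = ln(6.4105) = 1.8579, so t = 1.8579/0.52 = 3.5729.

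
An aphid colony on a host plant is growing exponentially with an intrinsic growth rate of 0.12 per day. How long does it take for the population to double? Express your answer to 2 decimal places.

5.78 days

Doubling time t_d = ln(2)/r = 0.6931/0.12 = 5.7762.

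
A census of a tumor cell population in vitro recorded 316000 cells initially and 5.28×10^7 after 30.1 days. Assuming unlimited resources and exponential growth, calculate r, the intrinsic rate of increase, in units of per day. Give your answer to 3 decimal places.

From N(t) = N₀·e^(rt): e^(r·30.1) = 5.28×10^7/316000 = 167.09.
r·30.1 = ln(167.09) = 5.1185, so r = 5.1185/30.1 = 0.17005.

0.170 per day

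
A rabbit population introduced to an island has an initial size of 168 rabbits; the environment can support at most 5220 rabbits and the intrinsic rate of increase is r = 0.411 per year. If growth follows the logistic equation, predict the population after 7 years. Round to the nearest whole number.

1938 rabbits

A = (K − N₀)/N₀ = (5220 − 168)/168 = 30.071.
N(t) = K/(1 + A·e^(−rt)) = 5220/(1 + 30.071×e^(−0.411×7)).
e^(−2.877) = 0.056303; denominator = 1 + 30.071×0.056303 = 2.6931.
N = 5220/2.6931 = 1938.27.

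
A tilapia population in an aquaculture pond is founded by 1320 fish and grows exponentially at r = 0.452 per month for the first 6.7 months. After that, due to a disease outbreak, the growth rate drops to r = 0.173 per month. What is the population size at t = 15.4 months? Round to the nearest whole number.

122871 fish

Phase 1: N(6.7) = 1320·e^(0.452×6.7) = 1320·e^3.028 = 27276.7.
Phase 2 runs for 15.4 − 6.7 = 8.7 months at r = 0.173.
N(15.4) = 27276.7·e^(0.173×8.7) = 27276.7·e^1.505 = 122871.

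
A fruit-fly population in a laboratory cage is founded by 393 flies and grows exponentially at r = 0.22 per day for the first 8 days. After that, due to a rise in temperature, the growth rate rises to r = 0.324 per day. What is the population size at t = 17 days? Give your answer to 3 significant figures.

42200 flies

Phase 1: N(8) = 393·e^(0.22×8) = 393·e^1.76 = 2284.29.
Phase 2 runs for 17 − 8 = 9 days at r = 0.324.
N(17) = 2284.29·e^(0.324×9) = 2284.29·e^2.916 = 42184.6.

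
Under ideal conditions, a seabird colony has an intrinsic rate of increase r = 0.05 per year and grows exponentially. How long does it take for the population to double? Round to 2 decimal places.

Doubling time t_d = ln(2)/r = 0.6931/0.05 = 13.863.

13.86 years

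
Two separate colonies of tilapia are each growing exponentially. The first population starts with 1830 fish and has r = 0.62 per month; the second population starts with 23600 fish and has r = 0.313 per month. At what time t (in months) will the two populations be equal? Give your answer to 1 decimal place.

Set 1830·e^(0.62t) = 23600·e^(0.313t).
e^((0.62 − 0.313)t) = 23600/1830 → e^(0.307·t) = 12.896.
0.307·t = ln(12.896) = 2.5569, so t = 2.5569/0.307 = 8.3288.

8.3 months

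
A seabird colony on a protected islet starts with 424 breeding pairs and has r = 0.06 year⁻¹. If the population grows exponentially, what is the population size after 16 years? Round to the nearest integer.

N(t) = N₀·e^(rt) = 424 × e^(0.06×16) = 424 × e^0.96.
e^0.96 ≈ 2.6117, so N ≈ 424 × 2.6117 = 1107.36.

1107 breeding pairs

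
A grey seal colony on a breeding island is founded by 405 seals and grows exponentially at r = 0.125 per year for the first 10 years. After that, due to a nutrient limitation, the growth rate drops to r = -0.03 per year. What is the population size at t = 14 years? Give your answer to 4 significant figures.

1254 seals

Phase 1: N(10) = 405·e^(0.125×10) = 405·e^1.25 = 1413.59.
Phase 2 runs for 14 − 10 = 4 years at r = -0.03.
N(14) = 1413.59·e^(-0.03×4) = 1413.59·e^-0.12 = 1253.74.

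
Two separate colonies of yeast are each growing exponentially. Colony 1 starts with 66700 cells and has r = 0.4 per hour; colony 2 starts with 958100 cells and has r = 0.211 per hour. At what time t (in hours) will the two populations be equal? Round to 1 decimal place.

14.1 hours

Set 66700·e^(0.4t) = 958100·e^(0.211t).
e^((0.4 − 0.211)t) = 958100/66700 → e^(0.189·t) = 14.364.
0.189·t = ln(14.364) = 2.6647, so t = 2.6647/0.189 = 14.099.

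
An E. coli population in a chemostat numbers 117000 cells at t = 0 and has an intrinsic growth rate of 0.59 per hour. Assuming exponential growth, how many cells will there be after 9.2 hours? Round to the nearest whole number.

N(t) = N₀·e^(rt) = 117000 × e^(0.59×9.2) = 117000 × e^5.428.
e^5.428 ≈ 227.69, so N ≈ 117000 × 227.69 = 2.664013×10^7.

26640128 cells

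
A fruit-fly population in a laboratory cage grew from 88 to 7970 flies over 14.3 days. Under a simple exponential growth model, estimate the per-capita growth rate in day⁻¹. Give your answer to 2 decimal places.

0.32 per day

From N(t) = N₀·e^(rt): e^(r·14.3) = 7970/88 = 90.568.
r·14.3 = ln(90.568) = 4.5061, so r = 4.5061/14.3 = 0.31511.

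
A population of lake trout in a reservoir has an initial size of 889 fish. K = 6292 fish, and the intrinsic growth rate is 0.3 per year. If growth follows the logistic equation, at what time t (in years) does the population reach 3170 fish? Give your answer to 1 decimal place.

A = (K − N₀)/N₀ = (6292 − 889)/889 = 6.0776.
Solve 6292/(1 + 6.0776·e^(−0.3t)) = 3170: 1 + 6.0776·e^(−0.3t) = 1.9849, so e^(−0.3t) = 0.162047.
−0.3·t = ln(0.162047) = -1.8199, so t = 1.8199/0.3 = 6.0662.

6.1 years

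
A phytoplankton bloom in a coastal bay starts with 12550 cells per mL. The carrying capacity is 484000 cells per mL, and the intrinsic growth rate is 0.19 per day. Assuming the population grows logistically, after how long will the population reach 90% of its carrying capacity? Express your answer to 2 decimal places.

30.65 days

A = (K − N₀)/N₀ = (484000 − 12550)/12550 = 37.566.
Solve 484000/(1 + 37.566·e^(−0.19t)) = 435600: 1 + 37.566·e^(−0.19t) = 1.1111, so e^(−0.19t) = 0.00295778.
−0.19·t = ln(0.00295778) = -5.8233, so t = 5.8233/0.19 = 30.649.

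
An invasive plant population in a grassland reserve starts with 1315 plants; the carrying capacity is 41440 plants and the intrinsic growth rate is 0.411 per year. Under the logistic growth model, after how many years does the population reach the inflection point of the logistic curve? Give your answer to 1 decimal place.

8.3 years

Logistic growth is fastest at N = K/2 = 20720.
A = (K − N₀)/N₀ = 30.513. Set K/(1 + A·e^(−rt)) = K/2 → A·e^(−rt) = 1.
e^(−0.411t) = 1/30.513 = 0.0327726, so t = ln(30.513)/0.411 = 3.4182/0.411 = 8.3167.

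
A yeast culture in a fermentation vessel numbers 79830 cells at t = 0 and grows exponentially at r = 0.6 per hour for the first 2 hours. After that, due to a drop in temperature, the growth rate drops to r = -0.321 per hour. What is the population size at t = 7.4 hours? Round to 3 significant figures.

46800 cells

Phase 1: N(2) = 79830·e^(0.6×2) = 79830·e^1.2 = 265045.
Phase 2 runs for 7.4 − 2 = 5.4 hours at r = -0.321.
N(7.4) = 265045·e^(-0.321×5.4) = 265045·e^-1.733 = 46828.8.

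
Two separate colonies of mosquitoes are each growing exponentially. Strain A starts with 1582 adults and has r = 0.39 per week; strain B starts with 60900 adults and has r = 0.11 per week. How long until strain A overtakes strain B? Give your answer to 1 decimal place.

13.0 weeks

Set 1582·e^(0.39t) = 60900·e^(0.11t).
e^((0.39 − 0.11)t) = 60900/1582 → e^(0.28·t) = 38.496.
0.28·t = ln(38.496) = 3.6505, so t = 3.6505/0.28 = 13.038.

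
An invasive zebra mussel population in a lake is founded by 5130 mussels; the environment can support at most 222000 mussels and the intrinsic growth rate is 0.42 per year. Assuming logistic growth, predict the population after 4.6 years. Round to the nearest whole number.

31163 mussels

A = (K − N₀)/N₀ = (222000 − 5130)/5130 = 42.275.
N(t) = K/(1 + A·e^(−rt)) = 222000/(1 + 42.275×e^(−0.42×4.6)).
e^(−1.932) = 0.14486; denominator = 1 + 42.275×0.14486 = 7.1239.
N = 222000/7.1239 = 31162.9.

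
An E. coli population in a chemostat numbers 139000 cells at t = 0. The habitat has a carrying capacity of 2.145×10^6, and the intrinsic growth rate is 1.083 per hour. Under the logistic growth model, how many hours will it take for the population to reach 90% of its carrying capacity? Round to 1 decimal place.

A = (K − N₀)/N₀ = (2.145×10^6 − 139000)/139000 = 14.432.
Solve 2.145×10^6/(1 + 14.432·e^(−1.083t)) = 1.9305×10^6: 1 + 14.432·e^(−1.083t) = 1.1111, so e^(−1.083t) = 0.00769912.
−1.083·t = ln(0.00769912) = -4.8666, so t = 4.8666/1.083 = 4.4937.

4.5 hours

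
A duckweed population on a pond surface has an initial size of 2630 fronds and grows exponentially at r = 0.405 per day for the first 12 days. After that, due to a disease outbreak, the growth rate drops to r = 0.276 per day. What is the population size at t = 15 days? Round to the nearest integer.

776645 fronds

Phase 1: N(12) = 2630·e^(0.405×12) = 2630·e^4.86 = 339334.
Phase 2 runs for 15 − 12 = 3 days at r = 0.276.
N(15) = 339334·e^(0.276×3) = 339334·e^0.828 = 776645.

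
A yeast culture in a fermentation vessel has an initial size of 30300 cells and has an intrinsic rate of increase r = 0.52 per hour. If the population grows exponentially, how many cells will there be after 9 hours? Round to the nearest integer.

3265433 cells

N(t) = N₀·e^(rt) = 30300 × e^(0.52×9) = 30300 × e^4.68.
e^4.68 ≈ 107.77, so N ≈ 30300 × 107.77 = 3.265433×10^6.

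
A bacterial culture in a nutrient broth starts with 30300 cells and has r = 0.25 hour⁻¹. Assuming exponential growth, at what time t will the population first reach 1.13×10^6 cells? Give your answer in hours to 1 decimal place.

14.5 hours

Set N₀·e^(rt) = 1.13×10^6: e^(0.25·t) = 1.13×10^6/30300 = 37.294.
0.25·t = ln(37.294) = 3.6188, so t = 3.6188/0.25 = 14.475.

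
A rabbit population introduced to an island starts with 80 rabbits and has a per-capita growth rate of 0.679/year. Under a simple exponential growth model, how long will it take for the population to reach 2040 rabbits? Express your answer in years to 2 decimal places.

4.77 years

Set N₀·e^(rt) = 2040: e^(0.679·t) = 2040/80 = 25.5.
0.679·t = ln(25.5) = 3.2387, so t = 3.2387/0.679 = 4.7698.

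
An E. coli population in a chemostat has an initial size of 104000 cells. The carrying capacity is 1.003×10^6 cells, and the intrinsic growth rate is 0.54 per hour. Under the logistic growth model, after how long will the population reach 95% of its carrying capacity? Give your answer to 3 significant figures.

A = (K − N₀)/N₀ = (1.003×10^6 − 104000)/104000 = 8.6442.
Solve 1.003×10^6/(1 + 8.6442·e^(−0.54t)) = 952850: 1 + 8.6442·e^(−0.54t) = 1.0526, so e^(−0.54t) = 0.00608864.
−0.54·t = ln(0.00608864) = -5.1013, so t = 5.1013/0.54 = 9.4469.

9.45 hours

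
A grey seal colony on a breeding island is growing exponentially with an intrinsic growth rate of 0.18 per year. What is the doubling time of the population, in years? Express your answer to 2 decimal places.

Doubling time t_d = ln(2)/r = 0.6931/0.18 = 3.8508.

3.85 years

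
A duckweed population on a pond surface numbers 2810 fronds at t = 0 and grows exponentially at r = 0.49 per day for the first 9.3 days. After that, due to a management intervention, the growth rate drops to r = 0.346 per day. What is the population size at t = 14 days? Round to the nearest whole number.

1361557 fronds

Phase 1: N(9.3) = 2810·e^(0.49×9.3) = 2810·e^4.557 = 267785.
Phase 2 runs for 14 − 9.3 = 4.7 days at r = 0.346.
N(14) = 267785·e^(0.346×4.7) = 267785·e^1.626 = 1.361557×10^6.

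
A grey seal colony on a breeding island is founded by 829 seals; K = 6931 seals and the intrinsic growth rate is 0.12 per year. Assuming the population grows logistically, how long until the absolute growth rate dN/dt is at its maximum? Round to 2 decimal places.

16.63 years

Logistic growth is fastest at N = K/2 = 3465.5.
A = (K − N₀)/N₀ = 7.3607. Set K/(1 + A·e^(−rt)) = K/2 → A·e^(−rt) = 1.
e^(−0.12t) = 1/7.3607 = 0.135857, so t = ln(7.3607)/0.12 = 1.9962/0.12 = 16.635.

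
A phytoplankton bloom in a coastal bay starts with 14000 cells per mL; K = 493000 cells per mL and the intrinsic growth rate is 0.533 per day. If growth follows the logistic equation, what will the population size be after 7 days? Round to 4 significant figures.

A = (K − N₀)/N₀ = (493000 − 14000)/14000 = 34.214.
N(t) = K/(1 + A·e^(−rt)) = 493000/(1 + 34.214×e^(−0.533×7)).
e^(−3.731) = 0.023969; denominator = 1 + 34.214×0.023969 = 1.8201.
N = 493000/1.8201 = 270868.

270900 cells per mL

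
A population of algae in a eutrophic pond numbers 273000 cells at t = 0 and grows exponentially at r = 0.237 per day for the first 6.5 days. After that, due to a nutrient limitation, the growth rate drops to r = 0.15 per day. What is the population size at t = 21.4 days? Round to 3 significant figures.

Phase 1: N(6.5) = 273000·e^(0.237×6.5) = 273000·e^1.54 = 1.27407×10^6.
Phase 2 runs for 21.4 − 6.5 = 14.9 days at r = 0.15.
N(21.4) = 1.27407×10^6·e^(0.15×14.9) = 1.27407×10^6·e^2.235 = 1.190807×10^7.

11900000 cells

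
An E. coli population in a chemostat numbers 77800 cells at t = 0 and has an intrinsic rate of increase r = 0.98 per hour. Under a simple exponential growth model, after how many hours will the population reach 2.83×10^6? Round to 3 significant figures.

Set N₀·e^(rt) = 2.83×10^6: e^(0.98·t) = 2.83×10^6/77800 = 36.375.
0.98·t = ln(36.375) = 3.5939, so t = 3.5939/0.98 = 3.6672.

3.67 hours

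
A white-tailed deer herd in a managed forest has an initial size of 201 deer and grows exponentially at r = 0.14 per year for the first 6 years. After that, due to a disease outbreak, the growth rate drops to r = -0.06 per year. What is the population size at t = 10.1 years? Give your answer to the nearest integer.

364 deer

Phase 1: N(6) = 201·e^(0.14×6) = 201·e^0.84 = 465.59.
Phase 2 runs for 10.1 − 6 = 4.1 years at r = -0.06.
N(10.1) = 465.59·e^(-0.06×4.1) = 465.59·e^-0.246 = 364.055.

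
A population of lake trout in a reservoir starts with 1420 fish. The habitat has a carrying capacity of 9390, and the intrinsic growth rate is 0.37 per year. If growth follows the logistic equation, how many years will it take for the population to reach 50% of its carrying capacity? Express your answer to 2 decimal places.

4.66 years

A = (K − N₀)/N₀ = (9390 − 1420)/1420 = 5.6127.
Solve 9390/(1 + 5.6127·e^(−0.37t)) = 4695: 1 + 5.6127·e^(−0.37t) = 2, so e^(−0.37t) = 0.178168.
−0.37·t = ln(0.178168) = -1.725, so t = 1.725/0.37 = 4.6622.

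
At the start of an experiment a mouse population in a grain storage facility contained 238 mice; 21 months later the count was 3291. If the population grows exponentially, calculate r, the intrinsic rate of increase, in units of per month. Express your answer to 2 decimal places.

From N(t) = N₀·e^(rt): e^(r·21) = 3291/238 = 13.828.
r·21 = ln(13.828) = 2.6267, so r = 2.6267/21 = 0.12508.

0.13 per month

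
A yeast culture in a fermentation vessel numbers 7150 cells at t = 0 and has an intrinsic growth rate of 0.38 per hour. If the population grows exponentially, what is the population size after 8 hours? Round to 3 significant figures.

N(t) = N₀·e^(rt) = 7150 × e^(0.38×8) = 7150 × e^3.04.
e^3.04 ≈ 20.905, so N ≈ 7150 × 20.905 = 149472.

149000 cells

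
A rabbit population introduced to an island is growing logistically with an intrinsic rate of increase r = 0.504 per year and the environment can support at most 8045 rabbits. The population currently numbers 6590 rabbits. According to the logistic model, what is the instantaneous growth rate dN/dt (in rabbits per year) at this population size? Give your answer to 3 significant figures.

dN/dt = rN(1 − N/K) = 0.504 × 6590 × (1 − 6590/8045).
1 − 6590/8045 = 0.18086; dN/dt = 0.504 × 6590 × 0.18086 = 600.69.

601 rabbits per year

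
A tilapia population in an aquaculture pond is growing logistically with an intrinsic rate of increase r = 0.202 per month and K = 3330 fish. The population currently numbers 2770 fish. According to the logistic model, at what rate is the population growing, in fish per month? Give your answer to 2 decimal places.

94.10 fish per month

dN/dt = rN(1 − N/K) = 0.202 × 2770 × (1 − 2770/3330).
1 − 2770/3330 = 0.16817; dN/dt = 0.202 × 2770 × 0.16817 = 94.097.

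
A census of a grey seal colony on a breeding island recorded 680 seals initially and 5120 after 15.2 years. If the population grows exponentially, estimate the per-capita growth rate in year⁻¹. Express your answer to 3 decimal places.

From N(t) = N₀·e^(rt): e^(r·15.2) = 5120/680 = 7.5294.
r·15.2 = ln(7.5294) = 2.0188, so r = 2.0188/15.2 = 0.13282.

0.133 per year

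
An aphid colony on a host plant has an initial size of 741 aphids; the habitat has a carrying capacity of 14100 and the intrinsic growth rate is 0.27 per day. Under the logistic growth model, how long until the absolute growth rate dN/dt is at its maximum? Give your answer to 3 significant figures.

Logistic growth is fastest at N = K/2 = 7050.
A = (K − N₀)/N₀ = 18.028. Set K/(1 + A·e^(−rt)) = K/2 → A·e^(−rt) = 1.
e^(−0.27t) = 1/18.028 = 0.0554682, so t = ln(18.028)/0.27 = 2.8919/0.27 = 10.711.

10.7 days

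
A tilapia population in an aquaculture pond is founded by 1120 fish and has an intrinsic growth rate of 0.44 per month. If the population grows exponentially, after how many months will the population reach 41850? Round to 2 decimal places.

Set N₀·e^(rt) = 41850: e^(0.44·t) = 41850/1120 = 37.366.
0.44·t = ln(37.366) = 3.6208, so t = 3.6208/0.44 = 8.229.

8.23 months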